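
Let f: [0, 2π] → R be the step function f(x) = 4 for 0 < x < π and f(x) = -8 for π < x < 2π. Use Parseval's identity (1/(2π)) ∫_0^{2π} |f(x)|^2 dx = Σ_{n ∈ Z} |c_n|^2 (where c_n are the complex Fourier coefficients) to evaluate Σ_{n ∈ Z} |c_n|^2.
Σ |c_n|^2 = 40

Parseval equates the L^2 energy of f (normalised by 1/(2π)) with the ℓ^2 sum of its Fourier coefficients: (1/(2π)) ∫_0^{2π} |f|^2 = Σ |c_n|^2.
Compute the left side: (1/(2π)) [∫_0^π 4^2 dx + ∫_π^{2π} (-8)^2 dx] = (1/(2π)) · (16π + 64π) = (16 + 64)/2 = 40.
So Σ_{n ∈ Z} |c_n|^2 = 40.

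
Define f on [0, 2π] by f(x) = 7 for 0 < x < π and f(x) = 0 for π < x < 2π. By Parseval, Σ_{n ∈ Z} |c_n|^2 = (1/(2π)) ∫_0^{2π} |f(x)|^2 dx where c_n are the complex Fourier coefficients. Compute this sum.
Σ |c_n|^2 = 49/2

Parseval equates the L^2 energy of f (normalised by 1/(2π)) with the ℓ^2 sum of its Fourier coefficients: (1/(2π)) ∫_0^{2π} |f|^2 = Σ |c_n|^2.
Compute the left side: (1/(2π)) [∫_0^π 7^2 dx + ∫_π^{2π} 0^2 dx] = (1/(2π)) · (49π + 0π) = (49 + 0)/2 = 49/2.
So Σ_{n ∈ Z} |c_n|^2 = 49/2.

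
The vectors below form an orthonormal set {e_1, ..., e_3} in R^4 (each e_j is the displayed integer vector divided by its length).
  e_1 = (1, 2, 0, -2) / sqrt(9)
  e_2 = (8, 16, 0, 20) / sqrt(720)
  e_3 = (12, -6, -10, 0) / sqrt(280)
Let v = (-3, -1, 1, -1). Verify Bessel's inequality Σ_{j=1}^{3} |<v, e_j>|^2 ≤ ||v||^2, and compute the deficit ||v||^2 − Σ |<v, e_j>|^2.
Σ |<v, e_j>|^2 = 82/7; ||v||^2 = 12; deficit = 2/7

Write each e_j = u_j / sqrt(<u_j, u_j>) where u_j is the displayed integer vector. Then <v, e_j> = <v, u_j> / sqrt(<u_j, u_j>), so |<v, e_j>|^2 = <v, u_j>^2 / <u_j, u_j>.
Coefficients: <v, e_1> = -3/sqrt(9), <v, e_2> = -60/sqrt(720), <v, e_3> = -40/sqrt(280).
Square and sum: Σ |<v, e_j>|^2 = 82/7.
Compute ||v||^2 = v·v = 12.
Deficit = 12 − 82/7 = 2/7 ≥ 0, confirming Bessel's inequality. (The deficit equals ||v − Σ <v,e_j> e_j||^2, the squared distance from v to span{e_j}.)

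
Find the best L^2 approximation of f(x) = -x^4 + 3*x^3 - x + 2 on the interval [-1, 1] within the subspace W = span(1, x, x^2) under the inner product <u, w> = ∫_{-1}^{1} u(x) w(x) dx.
g(x) = -6*x^2/7 + 4*x/5 + 73/35

The best approximation g ∈ W is the orthogonal projection of f onto W. Writing g = a_0 + a_1 x + a_2 x^2, the coefficients solve the normal equations G · a = b where
  G_{ij} = <φ_i, φ_j> and b_i = <f, φ_i>, with φ_0 = 1, φ_1 = x, φ_2 = x^2.
G =
  [2, 0, 2/3]
  [0, 2/3, 0]
  [2/3, 0, 2/5],
b = (18/5, 8/15, 22/21).
Solving gives a_0 = 73/35, a_1 = 4/5, a_2 = -6/7, so
  g(x) = -6*x^2/7 + 4*x/5 + 73/35.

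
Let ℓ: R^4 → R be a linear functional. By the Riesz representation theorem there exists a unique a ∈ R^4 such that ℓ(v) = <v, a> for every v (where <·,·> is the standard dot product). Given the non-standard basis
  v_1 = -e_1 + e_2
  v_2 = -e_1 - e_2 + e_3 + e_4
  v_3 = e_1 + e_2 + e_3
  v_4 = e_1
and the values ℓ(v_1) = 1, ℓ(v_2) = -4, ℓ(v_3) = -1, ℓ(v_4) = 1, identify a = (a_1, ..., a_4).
a = (1, 2, -4, 3)

Write a = (a_1, ..., a_4) in the standard basis. For each basis vector v_i, ℓ(v_i) = <v_i, a> is a linear equation in the a_j's. Collect the n equations into a matrix system V a = ℓ, where row i of V is v_i (expressed in the standard basis). Since V is invertible (lower-triangular with 1s on the diagonal, up to permutation), solve by back-substitution:
  V =
[[-1, 1, 0, 0],
 [-1, -1, 1, 1],
 [1, 1, 1, 0],
 [1, 0, 0, 0]]
  V a = (1, -4, -1, 1)
Solving gives a = (1, 2, -4, 3).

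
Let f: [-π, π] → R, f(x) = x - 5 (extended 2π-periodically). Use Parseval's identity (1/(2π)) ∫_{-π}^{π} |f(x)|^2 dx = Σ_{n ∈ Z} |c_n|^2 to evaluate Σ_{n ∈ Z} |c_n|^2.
Σ |c_n|^2 = π^2/3 + 25

Expand and integrate term by term over [-π, π]:
  ∫ (x)^2 dx = 1·(2π^3/3); ∫ 2·1·(-5)·x dx = 0 (odd integrand); ∫ (-5)^2 dx = 25·2π.
So (1/(2π)) ∫_{-π}^{π} (x - 5)^2 dx = 1π^2/3 + 25 = π^2/3 + 25.
Parseval ⇒ Σ |c_n|^2 = π^2/3 + 25.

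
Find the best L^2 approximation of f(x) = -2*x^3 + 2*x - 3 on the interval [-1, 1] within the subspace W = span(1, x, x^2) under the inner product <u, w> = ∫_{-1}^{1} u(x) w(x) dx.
g(x) = 4*x/5 - 3

The best approximation g ∈ W is the orthogonal projection of f onto W. Writing g = a_0 + a_1 x + a_2 x^2, the coefficients solve the normal equations G · a = b where
  G_{ij} = <φ_i, φ_j> and b_i = <f, φ_i>, with φ_0 = 1, φ_1 = x, φ_2 = x^2.
G =
  [2, 0, 2/3]
  [0, 2/3, 0]
  [2/3, 0, 2/5],
b = (-6, 8/15, -2).
Solving gives a_0 = -3, a_1 = 4/5, a_2 = 0, so
  g(x) = 4*x/5 - 3.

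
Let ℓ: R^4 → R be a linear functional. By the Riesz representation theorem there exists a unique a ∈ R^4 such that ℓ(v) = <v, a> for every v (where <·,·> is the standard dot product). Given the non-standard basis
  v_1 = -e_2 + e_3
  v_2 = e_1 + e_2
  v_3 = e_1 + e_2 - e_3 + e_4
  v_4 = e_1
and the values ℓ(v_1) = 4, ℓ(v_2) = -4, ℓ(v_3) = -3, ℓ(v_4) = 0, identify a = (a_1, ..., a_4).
a = (0, -4, 0, 1)

Write a = (a_1, ..., a_4) in the standard basis. For each basis vector v_i, ℓ(v_i) = <v_i, a> is a linear equation in the a_j's. Collect the n equations into a matrix system V a = ℓ, where row i of V is v_i (expressed in the standard basis). Since V is invertible (lower-triangular with 1s on the diagonal, up to permutation), solve by back-substitution:
  V =
[[0, -1, 1, 0],
 [1, 1, 0, 0],
 [1, 1, -1, 1],
 [1, 0, 0, 0]]
  V a = (4, -4, -3, 0)
Solving gives a = (0, -4, 0, 1).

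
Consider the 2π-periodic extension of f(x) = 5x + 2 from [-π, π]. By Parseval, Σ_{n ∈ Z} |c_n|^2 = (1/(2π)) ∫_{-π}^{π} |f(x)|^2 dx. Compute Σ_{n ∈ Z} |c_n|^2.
Σ |c_n|^2 = 25π^2/3 + 4

Expand and integrate term by term over [-π, π]:
  ∫ (5x)^2 dx = 25·(2π^3/3); ∫ 2·5·(2)·x dx = 0 (odd integrand); ∫ 2^2 dx = 4·2π.
So (1/(2π)) ∫_{-π}^{π} (5x + 2)^2 dx = 25π^2/3 + 4 = 25π^2/3 + 4.
Parseval ⇒ Σ |c_n|^2 = 25π^2/3 + 4.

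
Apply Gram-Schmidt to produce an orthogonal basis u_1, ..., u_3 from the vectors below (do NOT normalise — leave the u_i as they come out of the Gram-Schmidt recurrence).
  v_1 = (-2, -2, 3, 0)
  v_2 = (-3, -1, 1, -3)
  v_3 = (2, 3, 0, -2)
Orthogonal basis:
  u_1 = (-2, -2, 3, 0)
  u_2 = (-29/17, 5/17, -16/17, -3)
  u_3 = (281/219, 382/219, 442/219, -87/73)

Apply the Gram-Schmidt recurrence
  u_1 = v_1
  u_i = v_i − Σ_{j<i} ((v_i · u_j) / (u_j · u_j)) · u_j.

Step by step this gives:
  u_1 = (-2, -2, 3, 0)
  u_2 = (-29/17, 5/17, -16/17, -3)
  u_3 = (281/219, 382/219, 442/219, -87/73)

Orthogonality check:
  u_2 · u_1 = 0 (should be 0)
  u_3 · u_1 = 0 (should be 0)
  u_3 · u_2 = 0 (should be 0)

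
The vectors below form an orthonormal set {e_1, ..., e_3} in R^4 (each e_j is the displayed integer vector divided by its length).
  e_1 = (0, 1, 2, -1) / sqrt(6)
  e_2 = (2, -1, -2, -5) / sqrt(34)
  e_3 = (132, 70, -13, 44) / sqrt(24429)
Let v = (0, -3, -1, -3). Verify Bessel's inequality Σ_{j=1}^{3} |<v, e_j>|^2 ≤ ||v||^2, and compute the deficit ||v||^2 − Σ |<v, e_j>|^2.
Σ |<v, e_j>|^2 = 8077/479; ||v||^2 = 19; deficit = 1024/479

Write each e_j = u_j / sqrt(<u_j, u_j>) where u_j is the displayed integer vector. Then <v, e_j> = <v, u_j> / sqrt(<u_j, u_j>), so |<v, e_j>|^2 = <v, u_j>^2 / <u_j, u_j>.
Coefficients: <v, e_1> = -2/sqrt(6), <v, e_2> = 20/sqrt(34), <v, e_3> = -329/sqrt(24429).
Square and sum: Σ |<v, e_j>|^2 = 8077/479.
Compute ||v||^2 = v·v = 19.
Deficit = 19 − 8077/479 = 1024/479 ≥ 0, confirming Bessel's inequality. (The deficit equals ||v − Σ <v,e_j> e_j||^2, the squared distance from v to span{e_j}.)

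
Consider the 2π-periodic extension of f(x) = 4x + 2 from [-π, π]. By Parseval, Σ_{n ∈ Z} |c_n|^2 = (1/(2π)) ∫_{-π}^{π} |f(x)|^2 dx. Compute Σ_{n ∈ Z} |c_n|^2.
Σ |c_n|^2 = 16π^2/3 + 4

Expand and integrate term by term over [-π, π]:
  ∫ (4x)^2 dx = 16·(2π^3/3); ∫ 2·4·(2)·x dx = 0 (odd integrand); ∫ 2^2 dx = 4·2π.
So (1/(2π)) ∫_{-π}^{π} (4x + 2)^2 dx = 16π^2/3 + 4 = 16π^2/3 + 4.
Parseval ⇒ Σ |c_n|^2 = 16π^2/3 + 4.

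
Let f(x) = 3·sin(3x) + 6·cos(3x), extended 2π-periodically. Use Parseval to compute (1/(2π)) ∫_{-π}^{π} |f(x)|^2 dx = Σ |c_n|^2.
Σ |c_n|^2 = 45/2

Expand |f|^2 and use orthogonality of {sin(nx), cos(mx)} on [-π, π]:
  ∫_{-π}^{π} sin(nx)^2 dx = π, ∫ cos(mx)^2 dx = π, and cross terms integrate to 0.
So ∫_{-π}^{π} f(x)^2 dx = 3^2 · π + 6^2 · π = (9 + 36)π.
Divide by 2π: (9 + 36)/2 = 45/2.
By Parseval, this equals Σ |c_n|^2.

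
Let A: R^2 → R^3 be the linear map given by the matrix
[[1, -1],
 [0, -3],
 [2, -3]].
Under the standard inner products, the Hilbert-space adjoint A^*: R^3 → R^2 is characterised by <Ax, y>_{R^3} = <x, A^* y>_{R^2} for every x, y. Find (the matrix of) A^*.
A^* = A^T =
[[1, 0, 2],
 [-1, -3, -3]]

For real matrices with standard dot products, the defining identity <Ax, y> = <x, A^* y> gives (Ax)^T y = x^T (A^*) y, i.e. x^T A^T y = x^T (A^*) y. Since this holds for all x, y, we must have A^* = A^T. Therefore
A^* =
[[1, 0, 2],
 [-1, -3, -3]].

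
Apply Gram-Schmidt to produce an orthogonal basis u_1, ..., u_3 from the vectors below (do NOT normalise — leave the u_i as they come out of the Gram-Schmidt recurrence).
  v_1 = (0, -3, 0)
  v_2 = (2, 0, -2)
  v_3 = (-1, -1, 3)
Orthogonal basis:
  u_1 = (0, -3, 0)
  u_2 = (2, 0, -2)
  u_3 = (1, 0, 1)

Apply the Gram-Schmidt recurrence
  u_1 = v_1
  u_i = v_i − Σ_{j<i} ((v_i · u_j) / (u_j · u_j)) · u_j.

Step by step this gives:
  u_1 = (0, -3, 0)
  u_2 = (2, 0, -2)
  u_3 = (1, 0, 1)

Orthogonality check:
  u_2 · u_1 = 0 (should be 0)
  u_3 · u_1 = 0 (should be 0)
  u_3 · u_2 = 0 (should be 0)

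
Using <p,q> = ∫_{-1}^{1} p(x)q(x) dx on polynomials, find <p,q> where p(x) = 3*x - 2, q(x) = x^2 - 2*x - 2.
<p,q> = 8/3

Expand the product: p(x)·q(x) = 3*x^3 - 8*x^2 - 2*x + 4.
∫_{-1}^{1} of each monomial x^k gives [2/(k+1) if k even, 0 if k odd]. Integrating term-by-term (or equivalently evaluating the antiderivative F(x) = 3*x^4/4 - 8*x^3/3 - x^2 + 4*x at the endpoints):
  F(1) − F(−1) = 13/12 − (-19/12) = 8/3.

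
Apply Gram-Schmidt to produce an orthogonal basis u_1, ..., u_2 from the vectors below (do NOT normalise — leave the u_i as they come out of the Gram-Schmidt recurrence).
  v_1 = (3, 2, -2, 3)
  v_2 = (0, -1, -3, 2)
Orthogonal basis:
  u_1 = (3, 2, -2, 3)
  u_2 = (-15/13, -23/13, -29/13, 11/13)

Apply the Gram-Schmidt recurrence
  u_1 = v_1
  u_i = v_i − Σ_{j<i} ((v_i · u_j) / (u_j · u_j)) · u_j.

Step by step this gives:
  u_1 = (3, 2, -2, 3)
  u_2 = (-15/13, -23/13, -29/13, 11/13)

Orthogonality check:
  u_2 · u_1 = 0 (should be 0)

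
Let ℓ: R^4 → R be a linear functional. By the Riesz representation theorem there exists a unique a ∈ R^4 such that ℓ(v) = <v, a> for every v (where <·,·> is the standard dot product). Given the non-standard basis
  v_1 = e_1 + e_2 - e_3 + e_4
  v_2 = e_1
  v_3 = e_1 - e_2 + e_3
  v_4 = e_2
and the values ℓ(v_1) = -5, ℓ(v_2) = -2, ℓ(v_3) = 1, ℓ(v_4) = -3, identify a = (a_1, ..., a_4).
a = (-2, -3, 0, 0)

Write a = (a_1, ..., a_4) in the standard basis. For each basis vector v_i, ℓ(v_i) = <v_i, a> is a linear equation in the a_j's. Collect the n equations into a matrix system V a = ℓ, where row i of V is v_i (expressed in the standard basis). Since V is invertible (lower-triangular with 1s on the diagonal, up to permutation), solve by back-substitution:
  V =
[[1, 1, -1, 1],
 [1, 0, 0, 0],
 [1, -1, 1, 0],
 [0, 1, 0, 0]]
  V a = (-5, -2, 1, -3)
Solving gives a = (-2, -3, 0, 0).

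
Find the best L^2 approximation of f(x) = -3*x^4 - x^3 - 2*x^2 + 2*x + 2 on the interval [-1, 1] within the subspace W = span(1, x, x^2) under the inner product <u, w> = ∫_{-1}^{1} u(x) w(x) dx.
g(x) = -32*x^2/7 + 7*x/5 + 79/35

The best approximation g ∈ W is the orthogonal projection of f onto W. Writing g = a_0 + a_1 x + a_2 x^2, the coefficients solve the normal equations G · a = b where
  G_{ij} = <φ_i, φ_j> and b_i = <f, φ_i>, with φ_0 = 1, φ_1 = x, φ_2 = x^2.
G =
  [2, 0, 2/3]
  [0, 2/3, 0]
  [2/3, 0, 2/5],
b = (22/15, 14/15, -34/105).
Solving gives a_0 = 79/35, a_1 = 7/5, a_2 = -32/7, so
  g(x) = -32*x^2/7 + 7*x/5 + 79/35.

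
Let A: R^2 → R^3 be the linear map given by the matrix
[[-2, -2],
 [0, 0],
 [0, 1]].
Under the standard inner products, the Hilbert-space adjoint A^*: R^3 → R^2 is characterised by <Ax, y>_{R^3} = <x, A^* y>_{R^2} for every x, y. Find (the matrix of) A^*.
A^* = A^T =
[[-2, 0, 0],
 [-2, 0, 1]]

For real matrices with standard dot products, the defining identity <Ax, y> = <x, A^* y> gives (Ax)^T y = x^T (A^*) y, i.e. x^T A^T y = x^T (A^*) y. Since this holds for all x, y, we must have A^* = A^T. Therefore
A^* =
[[-2, 0, 0],
 [-2, 0, 1]].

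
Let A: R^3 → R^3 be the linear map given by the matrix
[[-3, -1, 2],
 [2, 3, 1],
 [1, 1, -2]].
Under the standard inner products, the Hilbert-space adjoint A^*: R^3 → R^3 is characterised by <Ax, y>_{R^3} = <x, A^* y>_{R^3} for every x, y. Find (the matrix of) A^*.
A^* = A^T =
[[-3, 2, 1],
 [-1, 3, 1],
 [2, 1, -2]]

For real matrices with standard dot products, the defining identity <Ax, y> = <x, A^* y> gives (Ax)^T y = x^T (A^*) y, i.e. x^T A^T y = x^T (A^*) y. Since this holds for all x, y, we must have A^* = A^T. Therefore
A^* =
[[-3, 2, 1],
 [-1, 3, 1],
 [2, 1, -2]].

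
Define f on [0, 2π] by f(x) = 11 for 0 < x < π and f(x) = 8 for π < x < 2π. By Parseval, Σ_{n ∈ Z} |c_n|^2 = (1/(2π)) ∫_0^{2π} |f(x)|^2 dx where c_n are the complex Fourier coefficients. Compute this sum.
Σ |c_n|^2 = 185/2

Parseval equates the L^2 energy of f (normalised by 1/(2π)) with the ℓ^2 sum of its Fourier coefficients: (1/(2π)) ∫_0^{2π} |f|^2 = Σ |c_n|^2.
Compute the left side: (1/(2π)) [∫_0^π 11^2 dx + ∫_π^{2π} 8^2 dx] = (1/(2π)) · (121π + 64π) = (121 + 64)/2 = 185/2.
So Σ_{n ∈ Z} |c_n|^2 = 185/2.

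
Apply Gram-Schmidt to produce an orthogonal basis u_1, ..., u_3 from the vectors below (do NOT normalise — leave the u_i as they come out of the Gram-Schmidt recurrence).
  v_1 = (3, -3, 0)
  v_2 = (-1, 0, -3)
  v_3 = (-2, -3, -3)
Orthogonal basis:
  u_1 = (3, -3, 0)
  u_2 = (-1/2, -1/2, -3)
  u_3 = (-36/19, -36/19, 12/19)

Apply the Gram-Schmidt recurrence
  u_1 = v_1
  u_i = v_i − Σ_{j<i} ((v_i · u_j) / (u_j · u_j)) · u_j.

Step by step this gives:
  u_1 = (3, -3, 0)
  u_2 = (-1/2, -1/2, -3)
  u_3 = (-36/19, -36/19, 12/19)

Orthogonality check:
  u_2 · u_1 = 0 (should be 0)
  u_3 · u_1 = 0 (should be 0)
  u_3 · u_2 = 0 (should be 0)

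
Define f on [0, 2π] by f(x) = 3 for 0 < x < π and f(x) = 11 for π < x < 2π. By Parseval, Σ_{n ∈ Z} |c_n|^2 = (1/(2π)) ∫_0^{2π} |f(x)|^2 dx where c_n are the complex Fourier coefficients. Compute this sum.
Σ |c_n|^2 = 65

Parseval equates the L^2 energy of f (normalised by 1/(2π)) with the ℓ^2 sum of its Fourier coefficients: (1/(2π)) ∫_0^{2π} |f|^2 = Σ |c_n|^2.
Compute the left side: (1/(2π)) [∫_0^π 3^2 dx + ∫_π^{2π} 11^2 dx] = (1/(2π)) · (9π + 121π) = (9 + 121)/2 = 65.
So Σ_{n ∈ Z} |c_n|^2 = 65.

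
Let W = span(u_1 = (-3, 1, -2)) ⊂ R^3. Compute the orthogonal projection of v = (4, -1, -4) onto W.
proj_W(v) = (15/14, -5/14, 5/7)

Set up U = [u_1 | ... | u_1] ∈ R^(3×1). The projector onto W = col(U) is P = U (U^T U)^(-1) U^T.
Compute U^T U =
  [14],
and U^T v = (-5).
Solve U^T U · c = U^T v for the coefficients: c = (-5/14). The projection is proj_W(v) = U c.
Check: (v - proj_W(v)) · u_1 = 0  (should be 0).
Result: proj_W(v) = (15/14, -5/14, 5/7).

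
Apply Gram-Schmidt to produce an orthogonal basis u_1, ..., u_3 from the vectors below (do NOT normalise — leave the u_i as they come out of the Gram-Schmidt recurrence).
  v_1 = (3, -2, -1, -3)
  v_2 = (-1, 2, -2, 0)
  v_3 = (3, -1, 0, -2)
Orthogonal basis:
  u_1 = (3, -2, -1, -3)
  u_2 = (-8/23, 36/23, -51/23, -15/23)
  u_3 = (66/91, 67/91, 34/91, 10/91)

Apply the Gram-Schmidt recurrence
  u_1 = v_1
  u_i = v_i − Σ_{j<i} ((v_i · u_j) / (u_j · u_j)) · u_j.

Step by step this gives:
  u_1 = (3, -2, -1, -3)
  u_2 = (-8/23, 36/23, -51/23, -15/23)
  u_3 = (66/91, 67/91, 34/91, 10/91)

Orthogonality check:
  u_2 · u_1 = 0 (should be 0)
  u_3 · u_1 = 0 (should be 0)
  u_3 · u_2 = 0 (should be 0)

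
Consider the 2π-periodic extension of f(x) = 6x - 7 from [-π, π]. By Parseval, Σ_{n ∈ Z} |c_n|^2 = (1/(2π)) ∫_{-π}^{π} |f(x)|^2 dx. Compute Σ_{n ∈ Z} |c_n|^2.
Σ |c_n|^2 = 12π^2 + 49

Expand and integrate term by term over [-π, π]:
  ∫ (6x)^2 dx = 36·(2π^3/3); ∫ 2·6·(-7)·x dx = 0 (odd integrand); ∫ (-7)^2 dx = 49·2π.
So (1/(2π)) ∫_{-π}^{π} (6x - 7)^2 dx = 36π^2/3 + 49 = 12π^2 + 49.
Parseval ⇒ Σ |c_n|^2 = 12π^2 + 49.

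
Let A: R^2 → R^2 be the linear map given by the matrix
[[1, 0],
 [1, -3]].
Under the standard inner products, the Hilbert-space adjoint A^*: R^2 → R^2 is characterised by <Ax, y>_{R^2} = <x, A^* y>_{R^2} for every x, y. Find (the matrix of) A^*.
A^* = A^T =
[[1, 1],
 [0, -3]]

For real matrices with standard dot products, the defining identity <Ax, y> = <x, A^* y> gives (Ax)^T y = x^T (A^*) y, i.e. x^T A^T y = x^T (A^*) y. Since this holds for all x, y, we must have A^* = A^T. Therefore
A^* =
[[1, 1],
 [0, -3]].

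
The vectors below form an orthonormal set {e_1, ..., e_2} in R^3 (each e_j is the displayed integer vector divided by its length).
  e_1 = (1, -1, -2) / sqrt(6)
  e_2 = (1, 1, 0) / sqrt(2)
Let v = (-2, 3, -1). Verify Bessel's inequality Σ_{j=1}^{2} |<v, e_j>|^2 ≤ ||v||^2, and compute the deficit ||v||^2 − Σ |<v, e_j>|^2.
Σ |<v, e_j>|^2 = 2; ||v||^2 = 14; deficit = 12

Write each e_j = u_j / sqrt(<u_j, u_j>) where u_j is the displayed integer vector. Then <v, e_j> = <v, u_j> / sqrt(<u_j, u_j>), so |<v, e_j>|^2 = <v, u_j>^2 / <u_j, u_j>.
Coefficients: <v, e_1> = -3/sqrt(6), <v, e_2> = 1/sqrt(2).
Square and sum: Σ |<v, e_j>|^2 = 2.
Compute ||v||^2 = v·v = 14.
Deficit = 14 − 2 = 12 ≥ 0, confirming Bessel's inequality. (The deficit equals ||v − Σ <v,e_j> e_j||^2, the squared distance from v to span{e_j}.)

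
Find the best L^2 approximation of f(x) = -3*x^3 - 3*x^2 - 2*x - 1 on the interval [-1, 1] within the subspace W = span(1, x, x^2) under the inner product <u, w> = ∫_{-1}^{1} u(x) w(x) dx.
g(x) = -3*x^2 - 19*x/5 - 1

The best approximation g ∈ W is the orthogonal projection of f onto W. Writing g = a_0 + a_1 x + a_2 x^2, the coefficients solve the normal equations G · a = b where
  G_{ij} = <φ_i, φ_j> and b_i = <f, φ_i>, with φ_0 = 1, φ_1 = x, φ_2 = x^2.
G =
  [2, 0, 2/3]
  [0, 2/3, 0]
  [2/3, 0, 2/5],
b = (-4, -38/15, -28/15).
Solving gives a_0 = -1, a_1 = -19/5, a_2 = -3, so
  g(x) = -3*x^2 - 19*x/5 - 1.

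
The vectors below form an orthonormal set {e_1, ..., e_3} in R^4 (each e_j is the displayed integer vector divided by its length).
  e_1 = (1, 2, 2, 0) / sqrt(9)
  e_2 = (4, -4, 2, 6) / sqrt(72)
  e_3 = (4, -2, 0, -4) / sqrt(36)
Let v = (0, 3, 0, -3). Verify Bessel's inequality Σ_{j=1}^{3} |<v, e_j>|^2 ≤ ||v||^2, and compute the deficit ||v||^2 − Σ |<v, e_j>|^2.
Σ |<v, e_j>|^2 = 35/2; ||v||^2 = 18; deficit = 1/2

Write each e_j = u_j / sqrt(<u_j, u_j>) where u_j is the displayed integer vector. Then <v, e_j> = <v, u_j> / sqrt(<u_j, u_j>), so |<v, e_j>|^2 = <v, u_j>^2 / <u_j, u_j>.
Coefficients: <v, e_1> = 6/sqrt(9), <v, e_2> = -30/sqrt(72), <v, e_3> = 6/sqrt(36).
Square and sum: Σ |<v, e_j>|^2 = 35/2.
Compute ||v||^2 = v·v = 18.
Deficit = 18 − 35/2 = 1/2 ≥ 0, confirming Bessel's inequality. (The deficit equals ||v − Σ <v,e_j> e_j||^2, the squared distance from v to span{e_j}.)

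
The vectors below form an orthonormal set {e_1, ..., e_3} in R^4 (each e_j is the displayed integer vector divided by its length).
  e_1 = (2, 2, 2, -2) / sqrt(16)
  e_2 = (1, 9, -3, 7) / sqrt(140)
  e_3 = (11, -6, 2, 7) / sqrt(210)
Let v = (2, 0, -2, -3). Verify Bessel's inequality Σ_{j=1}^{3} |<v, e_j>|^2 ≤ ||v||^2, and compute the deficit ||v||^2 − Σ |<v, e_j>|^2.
Σ |<v, e_j>|^2 = 7/2; ||v||^2 = 17; deficit = 27/2

Write each e_j = u_j / sqrt(<u_j, u_j>) where u_j is the displayed integer vector. Then <v, e_j> = <v, u_j> / sqrt(<u_j, u_j>), so |<v, e_j>|^2 = <v, u_j>^2 / <u_j, u_j>.
Coefficients: <v, e_1> = 6/sqrt(16), <v, e_2> = -13/sqrt(140), <v, e_3> = -3/sqrt(210).
Square and sum: Σ |<v, e_j>|^2 = 7/2.
Compute ||v||^2 = v·v = 17.
Deficit = 17 − 7/2 = 27/2 ≥ 0, confirming Bessel's inequality. (The deficit equals ||v − Σ <v,e_j> e_j||^2, the squared distance from v to span{e_j}.)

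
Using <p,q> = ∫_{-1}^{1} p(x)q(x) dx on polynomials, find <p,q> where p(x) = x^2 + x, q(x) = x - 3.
<p,q> = -4/3

Expand the product: p(x)·q(x) = x^3 - 2*x^2 - 3*x.
∫_{-1}^{1} of each monomial x^k gives [2/(k+1) if k even, 0 if k odd]. Integrating term-by-term (or equivalently evaluating the antiderivative F(x) = x^4/4 - 2*x^3/3 - 3*x^2/2 at the endpoints):
  F(1) − F(−1) = -23/12 − (-7/12) = -4/3.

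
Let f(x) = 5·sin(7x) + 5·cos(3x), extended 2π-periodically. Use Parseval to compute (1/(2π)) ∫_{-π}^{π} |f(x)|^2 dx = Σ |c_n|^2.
Σ |c_n|^2 = 25

Expand |f|^2 and use orthogonality of {sin(nx), cos(mx)} on [-π, π]:
  ∫_{-π}^{π} sin(nx)^2 dx = π, ∫ cos(mx)^2 dx = π, and cross terms integrate to 0.
So ∫_{-π}^{π} f(x)^2 dx = 5^2 · π + 5^2 · π = (25 + 25)π.
Divide by 2π: (25 + 25)/2 = 25.
By Parseval, this equals Σ |c_n|^2.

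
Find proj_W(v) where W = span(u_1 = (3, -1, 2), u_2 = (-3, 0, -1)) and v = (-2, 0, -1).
proj_W(v) = (-39/19, 3/19, -16/19)

Set up U = [u_1 | ... | u_2] ∈ R^(3×2). The projector onto W = col(U) is P = U (U^T U)^(-1) U^T.
Compute U^T U =
  [14, -11]
  [-11, 10],
and U^T v = (-8, 7).
Solve U^T U · c = U^T v for the coefficients: c = (-3/19, 10/19). The projection is proj_W(v) = U c.
Check: (v - proj_W(v)) · u_1 = 0  (should be 0).
Check: (v - proj_W(v)) · u_2 = 0  (should be 0).
Result: proj_W(v) = (-39/19, 3/19, -16/19).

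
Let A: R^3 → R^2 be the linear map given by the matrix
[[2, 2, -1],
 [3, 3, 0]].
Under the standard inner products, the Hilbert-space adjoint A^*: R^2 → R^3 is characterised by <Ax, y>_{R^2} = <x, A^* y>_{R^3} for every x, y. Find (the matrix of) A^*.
A^* = A^T =
[[2, 3],
 [2, 3],
 [-1, 0]]

For real matrices with standard dot products, the defining identity <Ax, y> = <x, A^* y> gives (Ax)^T y = x^T (A^*) y, i.e. x^T A^T y = x^T (A^*) y. Since this holds for all x, y, we must have A^* = A^T. Therefore
A^* =
[[2, 3],
 [2, 3],
 [-1, 0]].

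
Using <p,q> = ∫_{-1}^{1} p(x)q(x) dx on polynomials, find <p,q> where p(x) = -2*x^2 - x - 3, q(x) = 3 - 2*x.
<p,q> = -62/3

Expand the product: p(x)·q(x) = 4*x^3 - 4*x^2 + 3*x - 9.
∫_{-1}^{1} of each monomial x^k gives [2/(k+1) if k even, 0 if k odd]. Integrating term-by-term (or equivalently evaluating the antiderivative F(x) = x^4 - 4*x^3/3 + 3*x^2/2 - 9*x at the endpoints):
  F(1) − F(−1) = -47/6 − (77/6) = -62/3.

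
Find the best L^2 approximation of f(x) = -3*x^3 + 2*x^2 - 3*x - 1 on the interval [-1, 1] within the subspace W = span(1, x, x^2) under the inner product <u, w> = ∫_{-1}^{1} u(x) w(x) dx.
g(x) = 2*x^2 - 24*x/5 - 1

The best approximation g ∈ W is the orthogonal projection of f onto W. Writing g = a_0 + a_1 x + a_2 x^2, the coefficients solve the normal equations G · a = b where
  G_{ij} = <φ_i, φ_j> and b_i = <f, φ_i>, with φ_0 = 1, φ_1 = x, φ_2 = x^2.
G =
  [2, 0, 2/3]
  [0, 2/3, 0]
  [2/3, 0, 2/5],
b = (-2/3, -16/5, 2/15).
Solving gives a_0 = -1, a_1 = -24/5, a_2 = 2, so
  g(x) = 2*x^2 - 24*x/5 - 1.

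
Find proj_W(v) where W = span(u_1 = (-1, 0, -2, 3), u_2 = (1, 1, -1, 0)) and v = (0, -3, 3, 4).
proj_W(v) = (-114/41, -90/41, 42/41, 72/41)

Set up U = [u_1 | ... | u_2] ∈ R^(4×2). The projector onto W = col(U) is P = U (U^T U)^(-1) U^T.
Compute U^T U =
  [14, 1]
  [1, 3],
and U^T v = (6, -6).
Solve U^T U · c = U^T v for the coefficients: c = (24/41, -90/41). The projection is proj_W(v) = U c.
Check: (v - proj_W(v)) · u_1 = 0  (should be 0).
Check: (v - proj_W(v)) · u_2 = 0  (should be 0).
Result: proj_W(v) = (-114/41, -90/41, 42/41, 72/41).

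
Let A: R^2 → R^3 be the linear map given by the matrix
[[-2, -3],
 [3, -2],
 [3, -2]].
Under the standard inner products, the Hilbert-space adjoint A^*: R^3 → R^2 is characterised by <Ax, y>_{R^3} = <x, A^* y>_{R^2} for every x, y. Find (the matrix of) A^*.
A^* = A^T =
[[-2, 3, 3],
 [-3, -2, -2]]

For real matrices with standard dot products, the defining identity <Ax, y> = <x, A^* y> gives (Ax)^T y = x^T (A^*) y, i.e. x^T A^T y = x^T (A^*) y. Since this holds for all x, y, we must have A^* = A^T. Therefore
A^* =
[[-2, 3, 3],
 [-3, -2, -2]].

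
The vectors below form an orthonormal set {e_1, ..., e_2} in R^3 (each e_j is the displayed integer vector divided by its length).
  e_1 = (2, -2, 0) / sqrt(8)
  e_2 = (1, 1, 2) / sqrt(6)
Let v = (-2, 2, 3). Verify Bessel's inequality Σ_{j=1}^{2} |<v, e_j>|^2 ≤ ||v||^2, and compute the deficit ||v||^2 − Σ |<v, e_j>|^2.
Σ |<v, e_j>|^2 = 14; ||v||^2 = 17; deficit = 3

Write each e_j = u_j / sqrt(<u_j, u_j>) where u_j is the displayed integer vector. Then <v, e_j> = <v, u_j> / sqrt(<u_j, u_j>), so |<v, e_j>|^2 = <v, u_j>^2 / <u_j, u_j>.
Coefficients: <v, e_1> = -8/sqrt(8), <v, e_2> = 6/sqrt(6).
Square and sum: Σ |<v, e_j>|^2 = 14.
Compute ||v||^2 = v·v = 17.
Deficit = 17 − 14 = 3 ≥ 0, confirming Bessel's inequality. (The deficit equals ||v − Σ <v,e_j> e_j||^2, the squared distance from v to span{e_j}.)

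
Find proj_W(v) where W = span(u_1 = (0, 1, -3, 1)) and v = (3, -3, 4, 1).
proj_W(v) = (0, -14/11, 42/11, -14/11)

Set up U = [u_1 | ... | u_1] ∈ R^(4×1). The projector onto W = col(U) is P = U (U^T U)^(-1) U^T.
Compute U^T U =
  [11],
and U^T v = (-14).
Solve U^T U · c = U^T v for the coefficients: c = (-14/11). The projection is proj_W(v) = U c.
Check: (v - proj_W(v)) · u_1 = 0  (should be 0).
Result: proj_W(v) = (0, -14/11, 42/11, -14/11).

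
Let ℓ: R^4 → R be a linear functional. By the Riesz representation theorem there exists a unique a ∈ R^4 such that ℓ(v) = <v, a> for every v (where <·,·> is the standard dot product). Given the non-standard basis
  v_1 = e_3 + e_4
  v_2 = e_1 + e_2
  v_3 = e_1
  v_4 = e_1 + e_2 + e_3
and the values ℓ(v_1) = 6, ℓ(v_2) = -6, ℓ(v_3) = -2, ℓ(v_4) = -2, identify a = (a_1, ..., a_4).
a = (-2, -4, 4, 2)

Write a = (a_1, ..., a_4) in the standard basis. For each basis vector v_i, ℓ(v_i) = <v_i, a> is a linear equation in the a_j's. Collect the n equations into a matrix system V a = ℓ, where row i of V is v_i (expressed in the standard basis). Since V is invertible (lower-triangular with 1s on the diagonal, up to permutation), solve by back-substitution:
  V =
[[0, 0, 1, 1],
 [1, 1, 0, 0],
 [1, 0, 0, 0],
 [1, 1, 1, 0]]
  V a = (6, -6, -2, -2)
Solving gives a = (-2, -4, 4, 2).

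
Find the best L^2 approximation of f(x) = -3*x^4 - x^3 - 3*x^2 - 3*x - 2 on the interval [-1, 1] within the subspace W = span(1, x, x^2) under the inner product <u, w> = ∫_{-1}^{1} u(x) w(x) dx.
g(x) = -39*x^2/7 - 18*x/5 - 61/35

The best approximation g ∈ W is the orthogonal projection of f onto W. Writing g = a_0 + a_1 x + a_2 x^2, the coefficients solve the normal equations G · a = b where
  G_{ij} = <φ_i, φ_j> and b_i = <f, φ_i>, with φ_0 = 1, φ_1 = x, φ_2 = x^2.
G =
  [2, 0, 2/3]
  [0, 2/3, 0]
  [2/3, 0, 2/5],
b = (-36/5, -12/5, -356/105).
Solving gives a_0 = -61/35, a_1 = -18/5, a_2 = -39/7, so
  g(x) = -39*x^2/7 - 18*x/5 - 61/35.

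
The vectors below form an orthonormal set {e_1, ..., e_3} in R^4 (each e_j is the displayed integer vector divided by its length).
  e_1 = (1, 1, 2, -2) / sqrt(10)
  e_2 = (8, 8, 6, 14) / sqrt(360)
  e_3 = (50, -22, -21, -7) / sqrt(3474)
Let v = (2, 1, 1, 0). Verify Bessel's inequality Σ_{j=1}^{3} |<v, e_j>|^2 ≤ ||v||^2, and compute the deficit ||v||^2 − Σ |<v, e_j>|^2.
Σ |<v, e_j>|^2 = 2291/386; ||v||^2 = 6; deficit = 25/386

Write each e_j = u_j / sqrt(<u_j, u_j>) where u_j is the displayed integer vector. Then <v, e_j> = <v, u_j> / sqrt(<u_j, u_j>), so |<v, e_j>|^2 = <v, u_j>^2 / <u_j, u_j>.
Coefficients: <v, e_1> = 5/sqrt(10), <v, e_2> = 30/sqrt(360), <v, e_3> = 57/sqrt(3474).
Square and sum: Σ |<v, e_j>|^2 = 2291/386.
Compute ||v||^2 = v·v = 6.
Deficit = 6 − 2291/386 = 25/386 ≥ 0, confirming Bessel's inequality. (The deficit equals ||v − Σ <v,e_j> e_j||^2, the squared distance from v to span{e_j}.)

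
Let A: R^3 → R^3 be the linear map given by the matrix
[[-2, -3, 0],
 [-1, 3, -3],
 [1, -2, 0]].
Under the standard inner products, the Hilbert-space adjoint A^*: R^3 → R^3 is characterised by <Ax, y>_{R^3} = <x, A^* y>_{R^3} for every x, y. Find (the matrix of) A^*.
A^* = A^T =
[[-2, -1, 1],
 [-3, 3, -2],
 [0, -3, 0]]

For real matrices with standard dot products, the defining identity <Ax, y> = <x, A^* y> gives (Ax)^T y = x^T (A^*) y, i.e. x^T A^T y = x^T (A^*) y. Since this holds for all x, y, we must have A^* = A^T. Therefore
A^* =
[[-2, -1, 1],
 [-3, 3, -2],
 [0, -3, 0]].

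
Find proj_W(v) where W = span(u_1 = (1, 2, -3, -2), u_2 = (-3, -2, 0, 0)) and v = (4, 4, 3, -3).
proj_W(v) = (868/185, 548/185, 69/185, 46/185)

Set up U = [u_1 | ... | u_2] ∈ R^(4×2). The projector onto W = col(U) is P = U (U^T U)^(-1) U^T.
Compute U^T U =
  [18, -7]
  [-7, 13],
and U^T v = (9, -20).
Solve U^T U · c = U^T v for the coefficients: c = (-23/185, -297/185). The projection is proj_W(v) = U c.
Check: (v - proj_W(v)) · u_1 = 0  (should be 0).
Check: (v - proj_W(v)) · u_2 = 0  (should be 0).
Result: proj_W(v) = (868/185, 548/185, 69/185, 46/185).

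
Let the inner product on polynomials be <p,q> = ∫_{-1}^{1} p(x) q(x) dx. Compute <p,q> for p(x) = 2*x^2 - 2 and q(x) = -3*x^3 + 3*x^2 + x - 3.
<p,q> = 32/5

Expand the product: p(x)·q(x) = -6*x^5 + 6*x^4 + 8*x^3 - 12*x^2 - 2*x + 6.
∫_{-1}^{1} of each monomial x^k gives [2/(k+1) if k even, 0 if k odd]. Integrating term-by-term (or equivalently evaluating the antiderivative F(x) = -x^6 + 6*x^5/5 + 2*x^4 - 4*x^3 - x^2 + 6*x at the endpoints):
  F(1) − F(−1) = 16/5 − (-16/5) = 32/5.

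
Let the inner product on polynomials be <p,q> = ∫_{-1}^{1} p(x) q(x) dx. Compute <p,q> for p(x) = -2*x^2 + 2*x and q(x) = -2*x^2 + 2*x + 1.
<p,q> = 44/15

Expand the product: p(x)·q(x) = 4*x^4 - 8*x^3 + 2*x^2 + 2*x.
∫_{-1}^{1} of each monomial x^k gives [2/(k+1) if k even, 0 if k odd]. Integrating term-by-term (or equivalently evaluating the antiderivative F(x) = 4*x^5/5 - 2*x^4 + 2*x^3/3 + x^2 at the endpoints):
  F(1) − F(−1) = 7/15 − (-37/15) = 44/15.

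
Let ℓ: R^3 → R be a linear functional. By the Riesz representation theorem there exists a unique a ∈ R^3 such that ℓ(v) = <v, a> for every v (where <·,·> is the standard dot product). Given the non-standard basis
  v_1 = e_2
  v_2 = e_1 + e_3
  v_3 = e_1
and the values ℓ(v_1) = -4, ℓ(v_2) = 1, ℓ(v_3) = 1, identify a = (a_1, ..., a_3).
a = (1, -4, 0)

Write a = (a_1, ..., a_3) in the standard basis. For each basis vector v_i, ℓ(v_i) = <v_i, a> is a linear equation in the a_j's. Collect the n equations into a matrix system V a = ℓ, where row i of V is v_i (expressed in the standard basis). Since V is invertible (lower-triangular with 1s on the diagonal, up to permutation), solve by back-substitution:
  V =
[[0, 1, 0],
 [1, 0, 1],
 [1, 0, 0]]
  V a = (-4, 1, 1)
Solving gives a = (1, -4, 0).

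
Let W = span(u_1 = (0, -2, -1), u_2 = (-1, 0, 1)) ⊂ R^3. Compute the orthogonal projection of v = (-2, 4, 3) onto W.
proj_W(v) = (-14/9, 34/9, 31/9)

Set up U = [u_1 | ... | u_2] ∈ R^(3×2). The projector onto W = col(U) is P = U (U^T U)^(-1) U^T.
Compute U^T U =
  [5, -1]
  [-1, 2],
and U^T v = (-11, 5).
Solve U^T U · c = U^T v for the coefficients: c = (-17/9, 14/9). The projection is proj_W(v) = U c.
Check: (v - proj_W(v)) · u_1 = 0  (should be 0).
Check: (v - proj_W(v)) · u_2 = 0  (should be 0).
Result: proj_W(v) = (-14/9, 34/9, 31/9).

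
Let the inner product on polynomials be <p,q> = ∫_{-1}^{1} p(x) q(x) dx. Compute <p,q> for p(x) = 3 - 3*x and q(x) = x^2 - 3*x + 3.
<p,q> = 26

Expand the product: p(x)·q(x) = -3*x^3 + 12*x^2 - 18*x + 9.
∫_{-1}^{1} of each monomial x^k gives [2/(k+1) if k even, 0 if k odd]. Integrating term-by-term (or equivalently evaluating the antiderivative F(x) = -3*x^4/4 + 4*x^3 - 9*x^2 + 9*x at the endpoints):
  F(1) − F(−1) = 13/4 − (-91/4) = 26.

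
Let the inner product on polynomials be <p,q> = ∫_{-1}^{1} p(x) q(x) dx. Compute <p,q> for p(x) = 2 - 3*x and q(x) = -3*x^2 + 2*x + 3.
<p,q> = 4

Expand the product: p(x)·q(x) = 9*x^3 - 12*x^2 - 5*x + 6.
∫_{-1}^{1} of each monomial x^k gives [2/(k+1) if k even, 0 if k odd]. Integrating term-by-term (or equivalently evaluating the antiderivative F(x) = 9*x^4/4 - 4*x^3 - 5*x^2/2 + 6*x at the endpoints):
  F(1) − F(−1) = 7/4 − (-9/4) = 4.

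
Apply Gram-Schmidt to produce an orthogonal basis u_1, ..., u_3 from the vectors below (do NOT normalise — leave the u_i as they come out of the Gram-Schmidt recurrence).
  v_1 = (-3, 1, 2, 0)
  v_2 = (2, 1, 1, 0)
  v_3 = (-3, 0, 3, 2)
Orthogonal basis:
  u_1 = (-3, 1, 2, 0)
  u_2 = (19/14, 17/14, 10/7, 0)
  u_3 = (4/25, -28/25, 4/5, 2)

Apply the Gram-Schmidt recurrence
  u_1 = v_1
  u_i = v_i − Σ_{j<i} ((v_i · u_j) / (u_j · u_j)) · u_j.

Step by step this gives:
  u_1 = (-3, 1, 2, 0)
  u_2 = (19/14, 17/14, 10/7, 0)
  u_3 = (4/25, -28/25, 4/5, 2)

Orthogonality check:
  u_2 · u_1 = 0 (should be 0)
  u_3 · u_1 = 0 (should be 0)
  u_3 · u_2 = 0 (should be 0)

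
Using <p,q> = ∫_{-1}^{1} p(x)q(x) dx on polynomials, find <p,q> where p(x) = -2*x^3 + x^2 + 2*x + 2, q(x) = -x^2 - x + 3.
<p,q> = 176/15

Expand the product: p(x)·q(x) = 2*x^5 + x^4 - 9*x^3 - x^2 + 4*x + 6.
∫_{-1}^{1} of each monomial x^k gives [2/(k+1) if k even, 0 if k odd]. Integrating term-by-term (or equivalently evaluating the antiderivative F(x) = x^6/3 + x^5/5 - 9*x^4/4 - x^3/3 + 2*x^2 + 6*x at the endpoints):
  F(1) − F(−1) = 119/20 − (-347/60) = 176/15.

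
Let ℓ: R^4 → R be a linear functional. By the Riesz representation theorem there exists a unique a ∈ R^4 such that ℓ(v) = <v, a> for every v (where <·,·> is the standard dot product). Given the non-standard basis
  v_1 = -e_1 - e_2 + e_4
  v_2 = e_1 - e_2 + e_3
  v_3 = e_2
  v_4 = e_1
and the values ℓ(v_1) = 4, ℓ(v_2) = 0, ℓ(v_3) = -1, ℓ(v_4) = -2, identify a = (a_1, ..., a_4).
a = (-2, -1, 1, 1)

Write a = (a_1, ..., a_4) in the standard basis. For each basis vector v_i, ℓ(v_i) = <v_i, a> is a linear equation in the a_j's. Collect the n equations into a matrix system V a = ℓ, where row i of V is v_i (expressed in the standard basis). Since V is invertible (lower-triangular with 1s on the diagonal, up to permutation), solve by back-substitution:
  V =
[[-1, -1, 0, 1],
 [1, -1, 1, 0],
 [0, 1, 0, 0],
 [1, 0, 0, 0]]
  V a = (4, 0, -1, -2)
Solving gives a = (-2, -1, 1, 1).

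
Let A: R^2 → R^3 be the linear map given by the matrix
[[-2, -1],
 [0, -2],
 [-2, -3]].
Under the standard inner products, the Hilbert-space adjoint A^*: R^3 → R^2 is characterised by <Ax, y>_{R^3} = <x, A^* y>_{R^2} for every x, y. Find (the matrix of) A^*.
A^* = A^T =
[[-2, 0, -2],
 [-1, -2, -3]]

For real matrices with standard dot products, the defining identity <Ax, y> = <x, A^* y> gives (Ax)^T y = x^T (A^*) y, i.e. x^T A^T y = x^T (A^*) y. Since this holds for all x, y, we must have A^* = A^T. Therefore
A^* =
[[-2, 0, -2],
 [-1, -2, -3]].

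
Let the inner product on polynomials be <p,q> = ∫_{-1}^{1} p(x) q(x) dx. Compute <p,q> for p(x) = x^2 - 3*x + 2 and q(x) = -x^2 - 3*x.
<p,q> = 64/15

Expand the product: p(x)·q(x) = -x^4 + 7*x^2 - 6*x.
∫_{-1}^{1} of each monomial x^k gives [2/(k+1) if k even, 0 if k odd]. Integrating term-by-term (or equivalently evaluating the antiderivative F(x) = -x^5/5 + 7*x^3/3 - 3*x^2 at the endpoints):
  F(1) − F(−1) = -13/15 − (-77/15) = 64/15.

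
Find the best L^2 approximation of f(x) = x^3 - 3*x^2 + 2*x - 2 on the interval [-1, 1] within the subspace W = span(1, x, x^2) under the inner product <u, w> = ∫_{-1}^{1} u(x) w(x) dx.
g(x) = -3*x^2 + 13*x/5 - 2

The best approximation g ∈ W is the orthogonal projection of f onto W. Writing g = a_0 + a_1 x + a_2 x^2, the coefficients solve the normal equations G · a = b where
  G_{ij} = <φ_i, φ_j> and b_i = <f, φ_i>, with φ_0 = 1, φ_1 = x, φ_2 = x^2.
G =
  [2, 0, 2/3]
  [0, 2/3, 0]
  [2/3, 0, 2/5],
b = (-6, 26/15, -38/15).
Solving gives a_0 = -2, a_1 = 13/5, a_2 = -3, so
  g(x) = -3*x^2 + 13*x/5 - 2.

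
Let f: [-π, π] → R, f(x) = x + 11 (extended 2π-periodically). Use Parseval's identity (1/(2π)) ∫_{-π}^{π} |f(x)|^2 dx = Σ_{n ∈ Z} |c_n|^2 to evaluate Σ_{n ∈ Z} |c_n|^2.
Σ |c_n|^2 = π^2/3 + 121

Expand and integrate term by term over [-π, π]:
  ∫ (x)^2 dx = 1·(2π^3/3); ∫ 2·1·(11)·x dx = 0 (odd integrand); ∫ 11^2 dx = 121·2π.
So (1/(2π)) ∫_{-π}^{π} (x + 11)^2 dx = 1π^2/3 + 121 = π^2/3 + 121.
Parseval ⇒ Σ |c_n|^2 = π^2/3 + 121.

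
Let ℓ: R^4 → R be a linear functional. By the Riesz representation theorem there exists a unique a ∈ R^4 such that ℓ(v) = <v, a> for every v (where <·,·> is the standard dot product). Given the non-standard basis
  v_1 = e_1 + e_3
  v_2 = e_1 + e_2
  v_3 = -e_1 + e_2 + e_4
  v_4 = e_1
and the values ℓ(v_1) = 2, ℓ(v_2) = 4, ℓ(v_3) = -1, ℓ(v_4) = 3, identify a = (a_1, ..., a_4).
a = (3, 1, -1, 1)

Write a = (a_1, ..., a_4) in the standard basis. For each basis vector v_i, ℓ(v_i) = <v_i, a> is a linear equation in the a_j's. Collect the n equations into a matrix system V a = ℓ, where row i of V is v_i (expressed in the standard basis). Since V is invertible (lower-triangular with 1s on the diagonal, up to permutation), solve by back-substitution:
  V =
[[1, 0, 1, 0],
 [1, 1, 0, 0],
 [-1, 1, 0, 1],
 [1, 0, 0, 0]]
  V a = (2, 4, -1, 3)
Solving gives a = (3, 1, -1, 1).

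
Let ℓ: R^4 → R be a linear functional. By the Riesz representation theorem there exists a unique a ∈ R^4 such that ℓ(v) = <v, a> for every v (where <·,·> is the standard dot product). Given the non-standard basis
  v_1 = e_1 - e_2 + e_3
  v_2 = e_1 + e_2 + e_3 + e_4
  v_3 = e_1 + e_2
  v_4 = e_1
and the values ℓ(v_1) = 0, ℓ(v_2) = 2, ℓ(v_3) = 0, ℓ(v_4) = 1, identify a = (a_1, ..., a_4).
a = (1, -1, -2, 4)

Write a = (a_1, ..., a_4) in the standard basis. For each basis vector v_i, ℓ(v_i) = <v_i, a> is a linear equation in the a_j's. Collect the n equations into a matrix system V a = ℓ, where row i of V is v_i (expressed in the standard basis). Since V is invertible (lower-triangular with 1s on the diagonal, up to permutation), solve by back-substitution:
  V =
[[1, -1, 1, 0],
 [1, 1, 1, 1],
 [1, 1, 0, 0],
 [1, 0, 0, 0]]
  V a = (0, 2, 0, 1)
Solving gives a = (1, -1, -2, 4).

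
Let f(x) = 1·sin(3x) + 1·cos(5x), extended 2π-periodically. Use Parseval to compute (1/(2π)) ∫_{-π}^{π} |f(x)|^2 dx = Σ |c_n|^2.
Σ |c_n|^2 = 1

Expand |f|^2 and use orthogonality of {sin(nx), cos(mx)} on [-π, π]:
  ∫_{-π}^{π} sin(nx)^2 dx = π, ∫ cos(mx)^2 dx = π, and cross terms integrate to 0.
So ∫_{-π}^{π} f(x)^2 dx = 1^2 · π + 1^2 · π = (1 + 1)π.
Divide by 2π: (1 + 1)/2 = 1.
By Parseval, this equals Σ |c_n|^2.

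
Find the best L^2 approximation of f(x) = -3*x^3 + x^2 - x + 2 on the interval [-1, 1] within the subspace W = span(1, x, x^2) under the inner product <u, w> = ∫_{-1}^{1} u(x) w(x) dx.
g(x) = x^2 - 14*x/5 + 2

The best approximation g ∈ W is the orthogonal projection of f onto W. Writing g = a_0 + a_1 x + a_2 x^2, the coefficients solve the normal equations G · a = b where
  G_{ij} = <φ_i, φ_j> and b_i = <f, φ_i>, with φ_0 = 1, φ_1 = x, φ_2 = x^2.
G =
  [2, 0, 2/3]
  [0, 2/3, 0]
  [2/3, 0, 2/5],
b = (14/3, -28/15, 26/15).
Solving gives a_0 = 2, a_1 = -14/5, a_2 = 1, so
  g(x) = x^2 - 14*x/5 + 2.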